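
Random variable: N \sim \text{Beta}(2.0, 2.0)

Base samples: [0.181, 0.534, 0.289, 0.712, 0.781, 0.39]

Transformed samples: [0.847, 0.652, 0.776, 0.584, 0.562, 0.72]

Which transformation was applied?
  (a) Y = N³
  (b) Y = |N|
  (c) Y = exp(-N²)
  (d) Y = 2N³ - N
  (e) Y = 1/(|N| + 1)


Checking option (e) Y = 1/(|N| + 1):
  N = 0.181 -> Y = 0.847 ✓
  N = 0.534 -> Y = 0.652 ✓
  N = 0.289 -> Y = 0.776 ✓
All samples match this transformation.

(e) 1/(|N| + 1)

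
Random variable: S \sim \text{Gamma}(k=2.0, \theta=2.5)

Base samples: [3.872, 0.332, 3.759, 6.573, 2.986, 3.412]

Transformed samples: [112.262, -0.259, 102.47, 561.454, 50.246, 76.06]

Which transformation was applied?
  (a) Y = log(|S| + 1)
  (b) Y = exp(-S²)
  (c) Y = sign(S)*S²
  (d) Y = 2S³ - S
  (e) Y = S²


Checking option (d) Y = 2S³ - S:
  S = 3.872 -> Y = 112.262 ✓
  S = 0.332 -> Y = -0.259 ✓
  S = 3.759 -> Y = 102.47 ✓
All samples match this transformation.

(d) 2S³ - S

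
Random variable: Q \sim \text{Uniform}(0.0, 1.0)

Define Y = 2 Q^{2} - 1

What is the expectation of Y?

E[Y] = 2*E[Q²] - 1
E[Q] = 0.5
E[Q²] = Var(Q) + (E[Q])² = 0.083333333 + 0.25 = 0.33333333
E[Y] = 2*0.33333333 - 1 = -0.33333333

-0.33333333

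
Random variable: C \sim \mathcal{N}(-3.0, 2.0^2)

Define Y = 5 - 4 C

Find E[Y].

For Y = -4C + 5:
E[Y] = -4 * E[C] + 5
E[C] = -3.0 = -3
E[Y] = -4 * (-3) + 5 = 17

17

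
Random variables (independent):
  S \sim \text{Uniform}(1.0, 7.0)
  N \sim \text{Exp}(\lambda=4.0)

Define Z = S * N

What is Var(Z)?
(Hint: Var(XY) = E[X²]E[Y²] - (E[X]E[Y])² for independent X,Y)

Var(XY) = E[X²]E[Y²] - (E[X]E[Y])²
E[S] = 4, Var(S) = 3
E[N] = 0.25, Var(N) = 0.0625
E[S²] = 3 + 4² = 19
E[N²] = 0.0625 + 0.25² = 0.125
Var(Z) = 19*0.125 - (4*0.25)²
= 2.375 - 1 = 1.375

1.375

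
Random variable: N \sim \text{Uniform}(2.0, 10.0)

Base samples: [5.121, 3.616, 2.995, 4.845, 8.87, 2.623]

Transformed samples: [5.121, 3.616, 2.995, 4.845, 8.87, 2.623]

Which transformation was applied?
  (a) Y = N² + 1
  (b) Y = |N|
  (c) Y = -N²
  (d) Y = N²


Checking option (b) Y = |N|:
  N = 5.121 -> Y = 5.121 ✓
  N = 3.616 -> Y = 3.616 ✓
  N = 2.995 -> Y = 2.995 ✓
All samples match this transformation.

(b) |N|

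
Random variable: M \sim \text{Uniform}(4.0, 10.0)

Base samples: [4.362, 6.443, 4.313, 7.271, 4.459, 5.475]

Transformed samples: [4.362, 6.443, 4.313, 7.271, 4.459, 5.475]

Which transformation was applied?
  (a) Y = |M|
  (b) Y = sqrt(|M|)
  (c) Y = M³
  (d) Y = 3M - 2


Checking option (a) Y = |M|:
  M = 4.362 -> Y = 4.362 ✓
  M = 6.443 -> Y = 6.443 ✓
  M = 4.313 -> Y = 4.313 ✓
All samples match this transformation.

(a) |M|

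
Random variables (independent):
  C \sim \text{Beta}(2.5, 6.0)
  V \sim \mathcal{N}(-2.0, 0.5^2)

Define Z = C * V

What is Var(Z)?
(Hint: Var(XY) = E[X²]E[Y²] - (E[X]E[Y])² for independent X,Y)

Var(XY) = E[X²]E[Y²] - (E[X]E[Y])²
E[C] = 0.29411765, Var(C) = 0.021853943
E[V] = -2, Var(V) = 0.25
E[C²] = 0.021853943 + 0.29411765² = 0.10835913
E[V²] = 0.25 + (-2)² = 4.25
Var(Z) = 0.10835913*4.25 - (0.29411765*(-2))²
= 0.46052632 - 0.34602076 = 0.11450555

0.11450555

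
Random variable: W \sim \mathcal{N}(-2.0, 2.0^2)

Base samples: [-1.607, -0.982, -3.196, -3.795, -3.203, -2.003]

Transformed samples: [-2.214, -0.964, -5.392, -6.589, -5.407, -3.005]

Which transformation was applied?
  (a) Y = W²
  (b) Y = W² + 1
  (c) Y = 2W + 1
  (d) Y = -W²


Checking option (c) Y = 2W + 1:
  W = -1.607 -> Y = -2.214 ✓
  W = -0.982 -> Y = -0.964 ✓
  W = -3.196 -> Y = -5.392 ✓
All samples match this transformation.

(c) 2W + 1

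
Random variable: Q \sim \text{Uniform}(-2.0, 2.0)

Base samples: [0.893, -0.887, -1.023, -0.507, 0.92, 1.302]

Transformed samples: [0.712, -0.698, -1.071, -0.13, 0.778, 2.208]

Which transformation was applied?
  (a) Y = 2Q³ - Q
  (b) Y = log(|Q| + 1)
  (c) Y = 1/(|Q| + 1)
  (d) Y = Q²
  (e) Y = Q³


Checking option (e) Y = Q³:
  Q = 0.893 -> Y = 0.712 ✓
  Q = -0.887 -> Y = -0.698 ✓
  Q = -1.023 -> Y = -1.071 ✓
All samples match this transformation.

(e) Q³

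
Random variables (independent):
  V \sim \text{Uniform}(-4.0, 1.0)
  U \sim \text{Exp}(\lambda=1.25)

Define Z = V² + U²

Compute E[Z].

E[Z] = E[V²] + E[U²]
E[V²] = Var(V) + E[V]² = 2.0833333 + 2.25 = 4.3333333
E[U²] = Var(U) + E[U]² = 0.64 + 0.64 = 1.28
E[Z] = 4.3333333 + 1.28 = 5.6133333

5.6133333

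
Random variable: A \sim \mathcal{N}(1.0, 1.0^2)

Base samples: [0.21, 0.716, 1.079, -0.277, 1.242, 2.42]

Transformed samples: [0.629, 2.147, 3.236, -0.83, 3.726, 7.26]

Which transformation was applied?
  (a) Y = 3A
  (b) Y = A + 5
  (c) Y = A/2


Checking option (a) Y = 3A:
  A = 0.21 -> Y = 0.629 ✓
  A = 0.716 -> Y = 2.147 ✓
  A = 1.079 -> Y = 3.236 ✓
All samples match this transformation.

(a) 3A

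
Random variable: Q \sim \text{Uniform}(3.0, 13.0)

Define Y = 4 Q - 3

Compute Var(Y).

For Y = aQ + b: Var(Y) = a² * Var(Q)
Var(Q) = (13 - 3)^2/12 = 8.3333333
Var(Y) = 4² * 8.3333333 = 16 * 8.3333333 = 133.33333

133.33333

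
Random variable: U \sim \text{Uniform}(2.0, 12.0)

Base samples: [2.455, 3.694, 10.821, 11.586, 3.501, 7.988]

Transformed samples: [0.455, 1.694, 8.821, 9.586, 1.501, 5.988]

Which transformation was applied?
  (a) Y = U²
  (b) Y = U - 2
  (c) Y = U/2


Checking option (b) Y = U - 2:
  U = 2.455 -> Y = 0.455 ✓
  U = 3.694 -> Y = 1.694 ✓
  U = 10.821 -> Y = 8.821 ✓
All samples match this transformation.

(b) U - 2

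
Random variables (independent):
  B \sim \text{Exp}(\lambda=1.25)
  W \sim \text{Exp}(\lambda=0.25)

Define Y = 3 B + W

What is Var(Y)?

For independent RVs: Var(aX + bY) = a²Var(X) + b²Var(Y)
Var(B) = 0.64
Var(W) = 16
Var(Y) = 3²*0.64 + 1²*16
= 9*0.64 + 1*16 = 21.76

21.76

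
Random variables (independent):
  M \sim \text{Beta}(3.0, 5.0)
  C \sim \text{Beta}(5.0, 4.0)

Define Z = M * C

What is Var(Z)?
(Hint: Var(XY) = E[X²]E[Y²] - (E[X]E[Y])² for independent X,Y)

Var(XY) = E[X²]E[Y²] - (E[X]E[Y])²
E[M] = 0.375, Var(M) = 0.026041667
E[C] = 0.55555556, Var(C) = 0.024691358
E[M²] = 0.026041667 + 0.375² = 0.16666667
E[C²] = 0.024691358 + 0.55555556² = 0.33333333
Var(Z) = 0.16666667*0.33333333 - (0.375*0.55555556)²
= 0.055555556 - 0.043402778 = 0.012152778

0.012152778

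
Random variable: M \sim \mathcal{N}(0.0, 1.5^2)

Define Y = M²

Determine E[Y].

Using E[X²] = Var(X) + (E[X])²:
E[M] = 0
Var(M) = 1.5^2 = 2.25
E[M²] = 2.25 + 0² = 2.25 + 0 = 2.25

2.25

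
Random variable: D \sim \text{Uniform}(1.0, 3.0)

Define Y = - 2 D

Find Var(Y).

For Y = aD + b: Var(Y) = a² * Var(D)
Var(D) = (3 - 1)^2/12 = 0.33333333
Var(Y) = (-2)² * 0.33333333 = 4 * 0.33333333 = 1.3333333

1.3333333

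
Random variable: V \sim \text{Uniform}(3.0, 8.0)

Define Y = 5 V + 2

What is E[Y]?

For Y = 5V + 2:
E[Y] = 5 * E[V] + 2
E[V] = (3 + 8)/2 = 5.5
E[Y] = 5 * 5.5 + 2 = 29.5

29.5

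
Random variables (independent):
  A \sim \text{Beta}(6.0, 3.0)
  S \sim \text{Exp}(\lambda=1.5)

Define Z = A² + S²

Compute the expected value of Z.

E[Z] = E[A²] + E[S²]
E[A²] = Var(A) + E[A]² = 0.022222222 + 0.44444444 = 0.46666667
E[S²] = Var(S) + E[S]² = 0.44444444 + 0.44444444 = 0.88888889
E[Z] = 0.46666667 + 0.88888889 = 1.3555556

1.3555556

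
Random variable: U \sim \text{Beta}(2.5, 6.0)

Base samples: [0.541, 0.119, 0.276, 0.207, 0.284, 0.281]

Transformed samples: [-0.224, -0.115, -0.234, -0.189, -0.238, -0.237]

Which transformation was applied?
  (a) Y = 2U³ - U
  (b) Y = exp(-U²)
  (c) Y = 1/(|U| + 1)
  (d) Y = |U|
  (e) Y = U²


Checking option (a) Y = 2U³ - U:
  U = 0.541 -> Y = -0.224 ✓
  U = 0.119 -> Y = -0.115 ✓
  U = 0.276 -> Y = -0.234 ✓
All samples match this transformation.

(a) 2U³ - U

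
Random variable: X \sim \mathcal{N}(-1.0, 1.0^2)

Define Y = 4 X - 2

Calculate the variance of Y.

For Y = aX + b: Var(Y) = a² * Var(X)
Var(X) = 1.0^2 = 1
Var(Y) = 4² * 1 = 16 * 1 = 16

16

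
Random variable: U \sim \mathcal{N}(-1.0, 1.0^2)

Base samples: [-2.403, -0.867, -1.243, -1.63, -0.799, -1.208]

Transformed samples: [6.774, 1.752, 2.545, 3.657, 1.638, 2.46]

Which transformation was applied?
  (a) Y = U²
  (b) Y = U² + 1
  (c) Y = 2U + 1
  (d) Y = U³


Checking option (b) Y = U² + 1:
  U = -2.403 -> Y = 6.774 ✓
  U = -0.867 -> Y = 1.752 ✓
  U = -1.243 -> Y = 2.545 ✓
All samples match this transformation.

(b) U² + 1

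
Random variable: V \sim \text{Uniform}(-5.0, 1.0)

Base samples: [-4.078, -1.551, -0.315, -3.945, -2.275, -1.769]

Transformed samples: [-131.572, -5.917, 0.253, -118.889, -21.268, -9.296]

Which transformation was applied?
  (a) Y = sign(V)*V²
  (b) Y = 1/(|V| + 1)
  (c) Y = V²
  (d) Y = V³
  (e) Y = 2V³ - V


Checking option (e) Y = 2V³ - V:
  V = -4.078 -> Y = -131.572 ✓
  V = -1.551 -> Y = -5.917 ✓
  V = -0.315 -> Y = 0.253 ✓
All samples match this transformation.

(e) 2V³ - V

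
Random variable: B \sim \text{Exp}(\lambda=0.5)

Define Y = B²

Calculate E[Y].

E[B²] = Var(B) + (E[B])² = 4 + 4 = 8

8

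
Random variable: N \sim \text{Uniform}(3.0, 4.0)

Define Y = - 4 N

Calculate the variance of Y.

For Y = aN + b: Var(Y) = a² * Var(N)
Var(N) = (4 - 3)^2/12 = 0.083333333
Var(Y) = (-4)² * 0.083333333 = 16 * 0.083333333 = 1.3333333

1.3333333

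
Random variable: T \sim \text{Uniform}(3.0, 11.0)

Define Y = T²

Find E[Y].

Using E[X²] = Var(X) + (E[X])²:
E[T] = 7
Var(T) = (11 - 3)^2/12 = 5.3333333
E[T²] = 5.3333333 + 7² = 5.3333333 + 49 = 54.333333

54.333333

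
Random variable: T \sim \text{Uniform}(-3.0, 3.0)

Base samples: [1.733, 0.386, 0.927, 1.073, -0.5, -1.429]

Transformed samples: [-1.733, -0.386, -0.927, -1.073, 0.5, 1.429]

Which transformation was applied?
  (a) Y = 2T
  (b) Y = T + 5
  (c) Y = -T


Checking option (c) Y = -T:
  T = 1.733 -> Y = -1.733 ✓
  T = 0.386 -> Y = -0.386 ✓
  T = 0.927 -> Y = -0.927 ✓
All samples match this transformation.

(c) -T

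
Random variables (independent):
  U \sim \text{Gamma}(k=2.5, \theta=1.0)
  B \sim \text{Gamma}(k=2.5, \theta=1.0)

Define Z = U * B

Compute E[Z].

For independent RVs: E[XY] = E[X]*E[Y]
E[U] = 2.5
E[B] = 2.5
E[Z] = 2.5 * 2.5 = 6.25

6.25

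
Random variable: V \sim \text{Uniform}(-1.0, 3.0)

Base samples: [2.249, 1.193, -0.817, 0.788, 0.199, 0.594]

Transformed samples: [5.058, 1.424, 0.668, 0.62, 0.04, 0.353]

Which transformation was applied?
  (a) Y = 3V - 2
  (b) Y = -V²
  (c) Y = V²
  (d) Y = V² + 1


Checking option (c) Y = V²:
  V = 2.249 -> Y = 5.058 ✓
  V = 1.193 -> Y = 1.424 ✓
  V = -0.817 -> Y = 0.668 ✓
All samples match this transformation.

(c) V²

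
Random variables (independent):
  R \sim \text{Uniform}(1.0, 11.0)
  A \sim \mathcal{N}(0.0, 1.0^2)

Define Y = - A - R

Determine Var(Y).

For independent RVs: Var(aX + bY) = a²Var(X) + b²Var(Y)
Var(R) = 8.3333333
Var(A) = 1
Var(Y) = (-1)²*8.3333333 + (-1)²*1
= 1*8.3333333 + 1*1 = 9.3333333

9.3333333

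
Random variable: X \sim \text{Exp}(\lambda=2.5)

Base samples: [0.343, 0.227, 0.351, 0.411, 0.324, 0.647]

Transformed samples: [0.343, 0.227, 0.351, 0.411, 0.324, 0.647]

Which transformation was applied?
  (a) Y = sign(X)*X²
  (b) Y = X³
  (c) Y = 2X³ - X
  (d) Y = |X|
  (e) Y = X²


Checking option (d) Y = |X|:
  X = 0.343 -> Y = 0.343 ✓
  X = 0.227 -> Y = 0.227 ✓
  X = 0.351 -> Y = 0.351 ✓
All samples match this transformation.

(d) |X|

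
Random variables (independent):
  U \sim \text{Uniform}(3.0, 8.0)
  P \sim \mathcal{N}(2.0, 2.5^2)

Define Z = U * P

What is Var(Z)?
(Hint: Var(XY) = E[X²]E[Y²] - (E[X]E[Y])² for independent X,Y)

Var(XY) = E[X²]E[Y²] - (E[X]E[Y])²
E[U] = 5.5, Var(U) = 2.0833333
E[P] = 2, Var(P) = 6.25
E[U²] = 2.0833333 + 5.5² = 32.333333
E[P²] = 6.25 + 2² = 10.25
Var(Z) = 32.333333*10.25 - (5.5*2)²
= 331.41667 - 121 = 210.41667

210.41667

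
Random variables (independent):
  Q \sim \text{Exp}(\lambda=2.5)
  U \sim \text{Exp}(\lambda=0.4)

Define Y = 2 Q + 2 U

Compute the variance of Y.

For independent RVs: Var(aX + bY) = a²Var(X) + b²Var(Y)
Var(Q) = 0.16
Var(U) = 6.25
Var(Y) = 2²*0.16 + 2²*6.25
= 4*0.16 + 4*6.25 = 25.64

25.64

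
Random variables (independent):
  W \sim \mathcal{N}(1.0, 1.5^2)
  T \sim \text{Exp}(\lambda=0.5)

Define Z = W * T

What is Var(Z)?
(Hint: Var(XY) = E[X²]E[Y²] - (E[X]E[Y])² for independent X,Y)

Var(XY) = E[X²]E[Y²] - (E[X]E[Y])²
E[W] = 1, Var(W) = 2.25
E[T] = 2, Var(T) = 4
E[W²] = 2.25 + 1² = 3.25
E[T²] = 4 + 2² = 8
Var(Z) = 3.25*8 - (1*2)²
= 26 - 4 = 22

22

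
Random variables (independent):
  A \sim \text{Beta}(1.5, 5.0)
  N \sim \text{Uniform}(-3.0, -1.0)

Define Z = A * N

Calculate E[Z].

For independent RVs: E[XY] = E[X]*E[Y]
E[A] = 0.23076923
E[N] = -2
E[Z] = 0.23076923 * (-2) = -0.46153846

-0.46153846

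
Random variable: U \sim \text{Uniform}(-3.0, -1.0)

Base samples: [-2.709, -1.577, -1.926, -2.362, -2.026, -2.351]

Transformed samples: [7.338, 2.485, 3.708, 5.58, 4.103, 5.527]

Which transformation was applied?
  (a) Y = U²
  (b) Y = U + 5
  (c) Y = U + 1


Checking option (a) Y = U²:
  U = -2.709 -> Y = 7.338 ✓
  U = -1.577 -> Y = 2.485 ✓
  U = -1.926 -> Y = 3.708 ✓
All samples match this transformation.

(a) U²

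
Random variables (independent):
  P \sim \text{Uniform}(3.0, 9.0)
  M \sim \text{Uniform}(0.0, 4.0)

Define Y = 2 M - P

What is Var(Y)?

For independent RVs: Var(aX + bY) = a²Var(X) + b²Var(Y)
Var(P) = 3
Var(M) = 1.3333333
Var(Y) = (-1)²*3 + 2²*1.3333333
= 1*3 + 4*1.3333333 = 8.3333333

8.3333333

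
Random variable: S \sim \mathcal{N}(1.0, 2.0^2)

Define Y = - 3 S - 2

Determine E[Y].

For Y = -3S - 2:
E[Y] = -3 * E[S] - 2
E[S] = 1.0 = 1
E[Y] = -3 * 1 - 2 = -5

-5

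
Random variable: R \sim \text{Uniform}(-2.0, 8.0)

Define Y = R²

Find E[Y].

E[R²] = Var(R) + (E[R])² = 8.3333333 + 9 = 17.333333

17.333333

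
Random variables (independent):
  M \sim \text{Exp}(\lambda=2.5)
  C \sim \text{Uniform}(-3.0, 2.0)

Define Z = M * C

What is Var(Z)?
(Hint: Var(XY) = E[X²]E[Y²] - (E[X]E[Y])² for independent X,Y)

Var(XY) = E[X²]E[Y²] - (E[X]E[Y])²
E[M] = 0.4, Var(M) = 0.16
E[C] = -0.5, Var(C) = 2.0833333
E[M²] = 0.16 + 0.4² = 0.32
E[C²] = 2.0833333 + (-0.5)² = 2.3333333
Var(Z) = 0.32*2.3333333 - (0.4*(-0.5))²
= 0.74666667 - 0.04 = 0.70666667

0.70666667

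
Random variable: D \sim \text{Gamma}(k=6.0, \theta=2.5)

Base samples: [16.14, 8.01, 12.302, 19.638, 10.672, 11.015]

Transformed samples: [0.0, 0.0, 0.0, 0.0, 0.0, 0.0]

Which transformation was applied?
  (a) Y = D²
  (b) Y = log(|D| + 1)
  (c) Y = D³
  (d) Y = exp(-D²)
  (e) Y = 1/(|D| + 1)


Checking option (d) Y = exp(-D²):
  D = 16.14 -> Y = 0.0 ✓
  D = 8.01 -> Y = 0.0 ✓
  D = 12.302 -> Y = 0.0 ✓
All samples match this transformation.

(d) exp(-D²)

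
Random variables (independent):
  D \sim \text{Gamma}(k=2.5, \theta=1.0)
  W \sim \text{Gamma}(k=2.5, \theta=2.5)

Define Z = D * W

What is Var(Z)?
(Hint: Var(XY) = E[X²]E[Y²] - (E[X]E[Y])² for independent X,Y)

Var(XY) = E[X²]E[Y²] - (E[X]E[Y])²
E[D] = 2.5, Var(D) = 2.5
E[W] = 6.25, Var(W) = 15.625
E[D²] = 2.5 + 2.5² = 8.75
E[W²] = 15.625 + 6.25² = 54.6875
Var(Z) = 8.75*54.6875 - (2.5*6.25)²
= 478.51562 - 244.14062 = 234.375

234.375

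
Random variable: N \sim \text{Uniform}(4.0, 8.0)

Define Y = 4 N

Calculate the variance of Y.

For Y = aN + b: Var(Y) = a² * Var(N)
Var(N) = (8 - 4)^2/12 = 1.3333333
Var(Y) = 4² * 1.3333333 = 16 * 1.3333333 = 21.333333

21.333333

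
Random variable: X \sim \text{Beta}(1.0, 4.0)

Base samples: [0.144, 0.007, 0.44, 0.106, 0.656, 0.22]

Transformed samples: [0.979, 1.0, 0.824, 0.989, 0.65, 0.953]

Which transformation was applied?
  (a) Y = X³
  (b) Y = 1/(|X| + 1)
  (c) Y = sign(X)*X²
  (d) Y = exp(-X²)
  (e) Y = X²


Checking option (d) Y = exp(-X²):
  X = 0.144 -> Y = 0.979 ✓
  X = 0.007 -> Y = 1.0 ✓
  X = 0.44 -> Y = 0.824 ✓
All samples match this transformation.

(d) exp(-X²)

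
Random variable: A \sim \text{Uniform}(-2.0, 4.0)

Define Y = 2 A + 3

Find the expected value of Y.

For Y = 2A + 3:
E[Y] = 2 * E[A] + 3
E[A] = (-2 + 4)/2 = 1
E[Y] = 2 * 1 + 3 = 5

5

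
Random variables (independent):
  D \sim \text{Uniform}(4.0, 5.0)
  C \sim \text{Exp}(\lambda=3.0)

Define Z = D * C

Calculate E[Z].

For independent RVs: E[XY] = E[X]*E[Y]
E[D] = 4.5
E[C] = 0.33333333
E[Z] = 4.5 * 0.33333333 = 1.5

1.5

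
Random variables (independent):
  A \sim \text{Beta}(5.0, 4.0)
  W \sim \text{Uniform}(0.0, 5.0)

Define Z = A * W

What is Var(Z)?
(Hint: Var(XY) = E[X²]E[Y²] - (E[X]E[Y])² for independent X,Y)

Var(XY) = E[X²]E[Y²] - (E[X]E[Y])²
E[A] = 0.55555556, Var(A) = 0.024691358
E[W] = 2.5, Var(W) = 2.0833333
E[A²] = 0.024691358 + 0.55555556² = 0.33333333
E[W²] = 2.0833333 + 2.5² = 8.3333333
Var(Z) = 0.33333333*8.3333333 - (0.55555556*2.5)²
= 2.7777778 - 1.9290123 = 0.84876543

0.84876543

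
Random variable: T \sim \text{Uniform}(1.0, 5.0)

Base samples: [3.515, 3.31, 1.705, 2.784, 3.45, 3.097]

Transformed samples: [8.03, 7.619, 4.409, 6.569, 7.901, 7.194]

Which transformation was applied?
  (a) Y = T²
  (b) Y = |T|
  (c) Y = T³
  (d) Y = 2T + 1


Checking option (d) Y = 2T + 1:
  T = 3.515 -> Y = 8.03 ✓
  T = 3.31 -> Y = 7.619 ✓
  T = 1.705 -> Y = 4.409 ✓
All samples match this transformation.

(d) 2T + 1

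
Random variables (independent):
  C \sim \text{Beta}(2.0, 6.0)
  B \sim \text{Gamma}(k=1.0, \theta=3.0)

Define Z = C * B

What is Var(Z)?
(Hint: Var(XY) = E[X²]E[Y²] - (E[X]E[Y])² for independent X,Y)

Var(XY) = E[X²]E[Y²] - (E[X]E[Y])²
E[C] = 0.25, Var(C) = 0.020833333
E[B] = 3, Var(B) = 9
E[C²] = 0.020833333 + 0.25² = 0.083333333
E[B²] = 9 + 3² = 18
Var(Z) = 0.083333333*18 - (0.25*3)²
= 1.5 - 0.5625 = 0.9375

0.9375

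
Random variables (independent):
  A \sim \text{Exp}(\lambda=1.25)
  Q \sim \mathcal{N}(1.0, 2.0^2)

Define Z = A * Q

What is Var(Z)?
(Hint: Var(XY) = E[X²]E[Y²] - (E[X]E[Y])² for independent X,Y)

Var(XY) = E[X²]E[Y²] - (E[X]E[Y])²
E[A] = 0.8, Var(A) = 0.64
E[Q] = 1, Var(Q) = 4
E[A²] = 0.64 + 0.8² = 1.28
E[Q²] = 4 + 1² = 5
Var(Z) = 1.28*5 - (0.8*1)²
= 6.4 - 0.64 = 5.76

5.76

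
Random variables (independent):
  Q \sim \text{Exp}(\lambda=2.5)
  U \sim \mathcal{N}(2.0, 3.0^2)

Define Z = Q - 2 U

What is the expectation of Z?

E[Z] = 1*E[Q] - 2*E[U]
E[Q] = 0.4
E[U] = 2
E[Z] = 1*0.4 - 2*2 = -3.6

-3.6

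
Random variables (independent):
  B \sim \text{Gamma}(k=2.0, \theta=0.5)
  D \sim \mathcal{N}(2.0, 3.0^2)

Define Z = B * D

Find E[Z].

For independent RVs: E[XY] = E[X]*E[Y]
E[B] = 1
E[D] = 2
E[Z] = 1 * 2 = 2

2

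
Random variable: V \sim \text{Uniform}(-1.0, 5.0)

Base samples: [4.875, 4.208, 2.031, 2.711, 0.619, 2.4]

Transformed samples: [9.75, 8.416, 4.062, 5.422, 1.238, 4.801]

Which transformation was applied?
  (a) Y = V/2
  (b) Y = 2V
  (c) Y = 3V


Checking option (b) Y = 2V:
  V = 4.875 -> Y = 9.75 ✓
  V = 4.208 -> Y = 8.416 ✓
  V = 2.031 -> Y = 4.062 ✓
All samples match this transformation.

(b) 2V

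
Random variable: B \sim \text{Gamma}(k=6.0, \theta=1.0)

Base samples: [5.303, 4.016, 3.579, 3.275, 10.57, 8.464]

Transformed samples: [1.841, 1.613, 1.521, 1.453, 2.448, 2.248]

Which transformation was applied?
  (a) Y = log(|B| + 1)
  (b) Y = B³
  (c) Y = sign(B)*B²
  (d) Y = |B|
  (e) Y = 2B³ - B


Checking option (a) Y = log(|B| + 1):
  B = 5.303 -> Y = 1.841 ✓
  B = 4.016 -> Y = 1.613 ✓
  B = 3.579 -> Y = 1.521 ✓
All samples match this transformation.

(a) log(|B| + 1)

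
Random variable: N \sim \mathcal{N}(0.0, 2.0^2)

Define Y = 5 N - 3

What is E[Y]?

For Y = 5N - 3:
E[Y] = 5 * E[N] - 3
E[N] = 0.0 = 0
E[Y] = 5 * 0 - 3 = -3

-3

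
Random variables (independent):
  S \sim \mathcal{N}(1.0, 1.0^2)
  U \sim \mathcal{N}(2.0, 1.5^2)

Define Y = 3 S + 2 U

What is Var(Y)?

For independent RVs: Var(aX + bY) = a²Var(X) + b²Var(Y)
Var(S) = 1
Var(U) = 2.25
Var(Y) = 3²*1 + 2²*2.25
= 9*1 + 4*2.25 = 18

18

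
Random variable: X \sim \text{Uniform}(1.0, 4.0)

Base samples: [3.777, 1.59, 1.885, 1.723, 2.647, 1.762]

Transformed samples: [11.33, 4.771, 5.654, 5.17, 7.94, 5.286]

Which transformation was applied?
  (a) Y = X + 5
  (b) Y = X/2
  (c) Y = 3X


Checking option (c) Y = 3X:
  X = 3.777 -> Y = 11.33 ✓
  X = 1.59 -> Y = 4.771 ✓
  X = 1.885 -> Y = 5.654 ✓
All samples match this transformation.

(c) 3X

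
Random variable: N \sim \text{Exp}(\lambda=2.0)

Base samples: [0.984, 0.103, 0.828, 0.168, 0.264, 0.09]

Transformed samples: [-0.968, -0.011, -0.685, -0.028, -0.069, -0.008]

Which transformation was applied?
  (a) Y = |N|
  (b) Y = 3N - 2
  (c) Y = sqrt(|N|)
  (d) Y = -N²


Checking option (d) Y = -N²:
  N = 0.984 -> Y = -0.968 ✓
  N = 0.103 -> Y = -0.011 ✓
  N = 0.828 -> Y = -0.685 ✓
All samples match this transformation.

(d) -N²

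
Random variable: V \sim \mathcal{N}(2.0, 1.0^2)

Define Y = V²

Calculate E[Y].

Using E[X²] = Var(X) + (E[X])²:
E[V] = 2
Var(V) = 1.0^2 = 1
E[V²] = 1 + 2² = 1 + 4 = 5

5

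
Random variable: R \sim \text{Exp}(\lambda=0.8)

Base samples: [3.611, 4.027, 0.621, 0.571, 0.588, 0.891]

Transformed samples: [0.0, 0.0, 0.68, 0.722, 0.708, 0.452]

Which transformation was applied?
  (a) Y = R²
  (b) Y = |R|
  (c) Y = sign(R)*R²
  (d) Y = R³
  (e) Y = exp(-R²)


Checking option (e) Y = exp(-R²):
  R = 3.611 -> Y = 0.0 ✓
  R = 4.027 -> Y = 0.0 ✓
  R = 0.621 -> Y = 0.68 ✓
All samples match this transformation.

(e) exp(-R²)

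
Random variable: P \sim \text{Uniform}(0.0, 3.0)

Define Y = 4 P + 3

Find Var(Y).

For Y = aP + b: Var(Y) = a² * Var(P)
Var(P) = (3 - 0)^2/12 = 0.75
Var(Y) = 4² * 0.75 = 16 * 0.75 = 12

12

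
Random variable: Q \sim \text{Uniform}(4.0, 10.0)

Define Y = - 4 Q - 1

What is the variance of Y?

For Y = aQ + b: Var(Y) = a² * Var(Q)
Var(Q) = (10 - 4)^2/12 = 3
Var(Y) = (-4)² * 3 = 16 * 3 = 48

48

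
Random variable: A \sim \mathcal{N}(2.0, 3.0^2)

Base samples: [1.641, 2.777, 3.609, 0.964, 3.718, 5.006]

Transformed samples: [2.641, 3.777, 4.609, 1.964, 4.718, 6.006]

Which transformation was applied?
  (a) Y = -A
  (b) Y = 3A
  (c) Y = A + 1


Checking option (c) Y = A + 1:
  A = 1.641 -> Y = 2.641 ✓
  A = 2.777 -> Y = 3.777 ✓
  A = 3.609 -> Y = 4.609 ✓
All samples match this transformation.

(c) A + 1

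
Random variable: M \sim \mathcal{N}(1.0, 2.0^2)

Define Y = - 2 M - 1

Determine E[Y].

For Y = -2M - 1:
E[Y] = -2 * E[M] - 1
E[M] = 1.0 = 1
E[Y] = -2 * 1 - 1 = -3

-3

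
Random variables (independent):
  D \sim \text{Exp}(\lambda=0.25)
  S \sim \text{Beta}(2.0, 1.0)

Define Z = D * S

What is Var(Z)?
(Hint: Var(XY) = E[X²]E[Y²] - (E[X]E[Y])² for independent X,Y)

Var(XY) = E[X²]E[Y²] - (E[X]E[Y])²
E[D] = 4, Var(D) = 16
E[S] = 0.66666667, Var(S) = 0.055555556
E[D²] = 16 + 4² = 32
E[S²] = 0.055555556 + 0.66666667² = 0.5
Var(Z) = 32*0.5 - (4*0.66666667)²
= 16 - 7.1111111 = 8.8888889

8.8888889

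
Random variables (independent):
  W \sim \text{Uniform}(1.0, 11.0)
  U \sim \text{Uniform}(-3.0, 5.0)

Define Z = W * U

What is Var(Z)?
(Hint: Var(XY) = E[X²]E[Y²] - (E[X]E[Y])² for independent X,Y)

Var(XY) = E[X²]E[Y²] - (E[X]E[Y])²
E[W] = 6, Var(W) = 8.3333333
E[U] = 1, Var(U) = 5.3333333
E[W²] = 8.3333333 + 6² = 44.333333
E[U²] = 5.3333333 + 1² = 6.3333333
Var(Z) = 44.333333*6.3333333 - (6*1)²
= 280.77778 - 36 = 244.77778

244.77778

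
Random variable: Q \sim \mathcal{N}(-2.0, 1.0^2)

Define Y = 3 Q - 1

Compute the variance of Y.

For Y = aQ + b: Var(Y) = a² * Var(Q)
Var(Q) = 1.0^2 = 1
Var(Y) = 3² * 1 = 9 * 1 = 9

9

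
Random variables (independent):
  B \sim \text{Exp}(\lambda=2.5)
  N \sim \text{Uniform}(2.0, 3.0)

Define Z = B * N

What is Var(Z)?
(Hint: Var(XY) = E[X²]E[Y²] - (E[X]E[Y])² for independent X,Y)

Var(XY) = E[X²]E[Y²] - (E[X]E[Y])²
E[B] = 0.4, Var(B) = 0.16
E[N] = 2.5, Var(N) = 0.083333333
E[B²] = 0.16 + 0.4² = 0.32
E[N²] = 0.083333333 + 2.5² = 6.3333333
Var(Z) = 0.32*6.3333333 - (0.4*2.5)²
= 2.0266667 - 1 = 1.0266667

1.0266667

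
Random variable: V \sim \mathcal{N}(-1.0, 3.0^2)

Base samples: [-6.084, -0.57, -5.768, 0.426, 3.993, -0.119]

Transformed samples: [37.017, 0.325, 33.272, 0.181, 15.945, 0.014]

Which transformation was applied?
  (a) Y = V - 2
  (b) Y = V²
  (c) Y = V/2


Checking option (b) Y = V²:
  V = -6.084 -> Y = 37.017 ✓
  V = -0.57 -> Y = 0.325 ✓
  V = -5.768 -> Y = 33.272 ✓
All samples match this transformation.

(b) V²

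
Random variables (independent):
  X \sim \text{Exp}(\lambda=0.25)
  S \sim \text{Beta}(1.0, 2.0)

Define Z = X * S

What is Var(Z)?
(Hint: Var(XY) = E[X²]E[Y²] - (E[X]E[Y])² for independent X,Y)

Var(XY) = E[X²]E[Y²] - (E[X]E[Y])²
E[X] = 4, Var(X) = 16
E[S] = 0.33333333, Var(S) = 0.055555556
E[X²] = 16 + 4² = 32
E[S²] = 0.055555556 + 0.33333333² = 0.16666667
Var(Z) = 32*0.16666667 - (4*0.33333333)²
= 5.3333333 - 1.7777778 = 3.5555556

3.5555556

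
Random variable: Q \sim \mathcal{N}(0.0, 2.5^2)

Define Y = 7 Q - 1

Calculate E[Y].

For Y = 7Q - 1:
E[Y] = 7 * E[Q] - 1
E[Q] = 0.0 = 0
E[Y] = 7 * 0 - 1 = -1

-1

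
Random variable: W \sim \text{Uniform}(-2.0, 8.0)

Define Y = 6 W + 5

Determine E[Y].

For Y = 6W + 5:
E[Y] = 6 * E[W] + 5
E[W] = (-2 + 8)/2 = 3
E[Y] = 6 * 3 + 5 = 23

23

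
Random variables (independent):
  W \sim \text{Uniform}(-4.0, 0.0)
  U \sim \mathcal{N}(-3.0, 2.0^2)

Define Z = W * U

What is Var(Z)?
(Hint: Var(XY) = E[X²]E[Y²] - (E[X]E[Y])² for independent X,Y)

Var(XY) = E[X²]E[Y²] - (E[X]E[Y])²
E[W] = -2, Var(W) = 1.3333333
E[U] = -3, Var(U) = 4
E[W²] = 1.3333333 + (-2)² = 5.3333333
E[U²] = 4 + (-3)² = 13
Var(Z) = 5.3333333*13 - (-2*(-3))²
= 69.333333 - 36 = 33.333333

33.333333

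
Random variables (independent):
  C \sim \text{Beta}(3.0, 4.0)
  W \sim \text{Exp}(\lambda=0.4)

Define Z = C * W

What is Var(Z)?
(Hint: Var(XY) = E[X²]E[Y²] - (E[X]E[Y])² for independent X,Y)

Var(XY) = E[X²]E[Y²] - (E[X]E[Y])²
E[C] = 0.42857143, Var(C) = 0.030612245
E[W] = 2.5, Var(W) = 6.25
E[C²] = 0.030612245 + 0.42857143² = 0.21428571
E[W²] = 6.25 + 2.5² = 12.5
Var(Z) = 0.21428571*12.5 - (0.42857143*2.5)²
= 2.6785714 - 1.1479592 = 1.5306122

1.5306122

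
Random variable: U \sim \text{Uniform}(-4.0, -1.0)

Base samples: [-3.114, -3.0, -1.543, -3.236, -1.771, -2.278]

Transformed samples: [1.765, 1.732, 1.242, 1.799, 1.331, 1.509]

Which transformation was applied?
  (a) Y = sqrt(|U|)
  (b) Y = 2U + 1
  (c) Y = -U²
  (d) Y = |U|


Checking option (a) Y = sqrt(|U|):
  U = -3.114 -> Y = 1.765 ✓
  U = -3.0 -> Y = 1.732 ✓
  U = -1.543 -> Y = 1.242 ✓
All samples match this transformation.

(a) sqrt(|U|)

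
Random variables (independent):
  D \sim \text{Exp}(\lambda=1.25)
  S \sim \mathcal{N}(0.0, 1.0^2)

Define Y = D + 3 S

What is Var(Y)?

For independent RVs: Var(aX + bY) = a²Var(X) + b²Var(Y)
Var(D) = 0.64
Var(S) = 1
Var(Y) = 1²*0.64 + 3²*1
= 1*0.64 + 9*1 = 9.64

9.64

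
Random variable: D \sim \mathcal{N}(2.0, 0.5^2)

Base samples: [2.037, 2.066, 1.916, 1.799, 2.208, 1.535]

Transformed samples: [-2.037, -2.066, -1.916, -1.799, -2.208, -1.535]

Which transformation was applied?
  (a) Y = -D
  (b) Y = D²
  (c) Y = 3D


Checking option (a) Y = -D:
  D = 2.037 -> Y = -2.037 ✓
  D = 2.066 -> Y = -2.066 ✓
  D = 1.916 -> Y = -1.916 ✓
All samples match this transformation.

(a) -D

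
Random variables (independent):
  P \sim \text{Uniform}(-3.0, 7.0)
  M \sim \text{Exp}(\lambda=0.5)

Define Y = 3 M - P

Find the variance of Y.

For independent RVs: Var(aX + bY) = a²Var(X) + b²Var(Y)
Var(P) = 8.3333333
Var(M) = 4
Var(Y) = (-1)²*8.3333333 + 3²*4
= 1*8.3333333 + 9*4 = 44.333333

44.333333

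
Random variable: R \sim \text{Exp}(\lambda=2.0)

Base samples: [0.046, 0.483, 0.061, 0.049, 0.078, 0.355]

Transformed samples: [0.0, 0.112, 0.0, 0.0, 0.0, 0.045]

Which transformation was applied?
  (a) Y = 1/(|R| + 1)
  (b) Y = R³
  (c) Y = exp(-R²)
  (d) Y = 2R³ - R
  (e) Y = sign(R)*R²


Checking option (b) Y = R³:
  R = 0.046 -> Y = 0.0 ✓
  R = 0.483 -> Y = 0.112 ✓
  R = 0.061 -> Y = 0.0 ✓
All samples match this transformation.

(b) R³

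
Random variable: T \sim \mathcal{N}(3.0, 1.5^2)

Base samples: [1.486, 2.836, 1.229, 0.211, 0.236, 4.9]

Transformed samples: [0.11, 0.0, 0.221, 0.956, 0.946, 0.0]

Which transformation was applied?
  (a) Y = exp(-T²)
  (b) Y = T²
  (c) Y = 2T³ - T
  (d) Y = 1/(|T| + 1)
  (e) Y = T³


Checking option (a) Y = exp(-T²):
  T = 1.486 -> Y = 0.11 ✓
  T = 2.836 -> Y = 0.0 ✓
  T = 1.229 -> Y = 0.221 ✓
All samples match this transformation.

(a) exp(-T²)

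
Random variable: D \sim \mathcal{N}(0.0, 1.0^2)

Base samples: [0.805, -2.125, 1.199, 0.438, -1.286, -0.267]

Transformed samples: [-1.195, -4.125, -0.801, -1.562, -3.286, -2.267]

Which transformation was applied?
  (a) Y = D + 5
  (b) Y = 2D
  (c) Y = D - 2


Checking option (c) Y = D - 2:
  D = 0.805 -> Y = -1.195 ✓
  D = -2.125 -> Y = -4.125 ✓
  D = 1.199 -> Y = -0.801 ✓
All samples match this transformation.

(c) D - 2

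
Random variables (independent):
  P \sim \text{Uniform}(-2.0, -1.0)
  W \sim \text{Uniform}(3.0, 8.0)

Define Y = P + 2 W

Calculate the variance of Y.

For independent RVs: Var(aX + bY) = a²Var(X) + b²Var(Y)
Var(P) = 0.083333333
Var(W) = 2.0833333
Var(Y) = 1²*0.083333333 + 2²*2.0833333
= 1*0.083333333 + 4*2.0833333 = 8.4166667

8.4166667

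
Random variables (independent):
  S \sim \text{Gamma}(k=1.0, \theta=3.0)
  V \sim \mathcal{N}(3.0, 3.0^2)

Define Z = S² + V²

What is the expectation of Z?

E[Z] = E[S²] + E[V²]
E[S²] = Var(S) + E[S]² = 9 + 9 = 18
E[V²] = Var(V) + E[V]² = 9 + 9 = 18
E[Z] = 18 + 18 = 36

36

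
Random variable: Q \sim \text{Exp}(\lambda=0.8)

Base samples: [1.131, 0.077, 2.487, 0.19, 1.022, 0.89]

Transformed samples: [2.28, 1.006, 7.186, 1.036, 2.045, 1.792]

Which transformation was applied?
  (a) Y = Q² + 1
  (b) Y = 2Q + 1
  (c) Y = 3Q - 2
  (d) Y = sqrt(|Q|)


Checking option (a) Y = Q² + 1:
  Q = 1.131 -> Y = 2.28 ✓
  Q = 0.077 -> Y = 1.006 ✓
  Q = 2.487 -> Y = 7.186 ✓
All samples match this transformation.

(a) Q² + 1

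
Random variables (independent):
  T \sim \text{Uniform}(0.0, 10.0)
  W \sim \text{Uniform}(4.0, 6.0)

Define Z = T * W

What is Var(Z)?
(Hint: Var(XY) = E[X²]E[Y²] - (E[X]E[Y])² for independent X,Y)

Var(XY) = E[X²]E[Y²] - (E[X]E[Y])²
E[T] = 5, Var(T) = 8.3333333
E[W] = 5, Var(W) = 0.33333333
E[T²] = 8.3333333 + 5² = 33.333333
E[W²] = 0.33333333 + 5² = 25.333333
Var(Z) = 33.333333*25.333333 - (5*5)²
= 844.44444 - 625 = 219.44444

219.44444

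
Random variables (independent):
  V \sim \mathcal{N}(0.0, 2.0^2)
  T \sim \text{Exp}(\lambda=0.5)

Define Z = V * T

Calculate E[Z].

For independent RVs: E[XY] = E[X]*E[Y]
E[V] = 0
E[T] = 2
E[Z] = 0 * 2 = 0

0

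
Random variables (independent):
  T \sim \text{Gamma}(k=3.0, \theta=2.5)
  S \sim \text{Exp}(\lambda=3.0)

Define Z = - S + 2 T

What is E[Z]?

E[Z] = 2*E[T] - 1*E[S]
E[T] = 7.5
E[S] = 0.33333333
E[Z] = 2*7.5 - 1*0.33333333 = 14.666667

14.666667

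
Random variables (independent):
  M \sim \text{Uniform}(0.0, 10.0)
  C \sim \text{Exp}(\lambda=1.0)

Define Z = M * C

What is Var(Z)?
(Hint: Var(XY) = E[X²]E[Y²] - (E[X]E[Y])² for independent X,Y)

Var(XY) = E[X²]E[Y²] - (E[X]E[Y])²
E[M] = 5, Var(M) = 8.3333333
E[C] = 1, Var(C) = 1
E[M²] = 8.3333333 + 5² = 33.333333
E[C²] = 1 + 1² = 2
Var(Z) = 33.333333*2 - (5*1)²
= 66.666667 - 25 = 41.666667

41.666667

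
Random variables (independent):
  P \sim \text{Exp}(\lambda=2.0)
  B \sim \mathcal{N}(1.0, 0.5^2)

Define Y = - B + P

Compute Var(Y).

For independent RVs: Var(aX + bY) = a²Var(X) + b²Var(Y)
Var(P) = 0.25
Var(B) = 0.25
Var(Y) = 1²*0.25 + (-1)²*0.25
= 1*0.25 + 1*0.25 = 0.5

0.5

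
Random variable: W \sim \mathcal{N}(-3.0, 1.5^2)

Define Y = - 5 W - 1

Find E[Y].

For Y = -5W - 1:
E[Y] = -5 * E[W] - 1
E[W] = -3.0 = -3
E[Y] = -5 * (-3) - 1 = 14

14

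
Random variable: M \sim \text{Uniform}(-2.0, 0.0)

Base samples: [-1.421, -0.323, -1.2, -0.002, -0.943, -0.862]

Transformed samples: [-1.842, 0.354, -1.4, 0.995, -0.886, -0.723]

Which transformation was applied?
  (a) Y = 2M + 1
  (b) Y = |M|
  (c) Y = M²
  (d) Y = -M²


Checking option (a) Y = 2M + 1:
  M = -1.421 -> Y = -1.842 ✓
  M = -0.323 -> Y = 0.354 ✓
  M = -1.2 -> Y = -1.4 ✓
All samples match this transformation.

(a) 2M + 1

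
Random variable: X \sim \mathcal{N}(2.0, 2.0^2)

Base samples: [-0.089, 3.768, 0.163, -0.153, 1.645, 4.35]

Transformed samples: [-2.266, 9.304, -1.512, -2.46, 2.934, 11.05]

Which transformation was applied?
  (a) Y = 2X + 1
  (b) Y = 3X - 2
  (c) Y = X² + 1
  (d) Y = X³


Checking option (b) Y = 3X - 2:
  X = -0.089 -> Y = -2.266 ✓
  X = 3.768 -> Y = 9.304 ✓
  X = 0.163 -> Y = -1.512 ✓
All samples match this transformation.

(b) 3X - 2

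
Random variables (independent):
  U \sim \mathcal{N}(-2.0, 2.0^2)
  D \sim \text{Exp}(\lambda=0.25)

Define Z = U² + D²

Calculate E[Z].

E[Z] = E[U²] + E[D²]
E[U²] = Var(U) + E[U]² = 4 + 4 = 8
E[D²] = Var(D) + E[D]² = 16 + 16 = 32
E[Z] = 8 + 32 = 40

40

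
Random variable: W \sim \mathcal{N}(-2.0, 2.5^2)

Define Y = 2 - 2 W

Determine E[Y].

For Y = -2W + 2:
E[Y] = -2 * E[W] + 2
E[W] = -2.0 = -2
E[Y] = -2 * (-2) + 2 = 6

6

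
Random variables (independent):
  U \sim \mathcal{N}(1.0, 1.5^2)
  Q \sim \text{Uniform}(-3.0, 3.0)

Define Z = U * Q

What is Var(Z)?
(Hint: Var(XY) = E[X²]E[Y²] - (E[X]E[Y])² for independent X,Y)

Var(XY) = E[X²]E[Y²] - (E[X]E[Y])²
E[U] = 1, Var(U) = 2.25
E[Q] = 0, Var(Q) = 3
E[U²] = 2.25 + 1² = 3.25
E[Q²] = 3 + 0² = 3
Var(Z) = 3.25*3 - (1*0)²
= 9.75 - 0 = 9.75

9.75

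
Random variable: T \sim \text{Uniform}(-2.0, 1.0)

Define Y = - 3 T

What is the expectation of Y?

For Y = -3T:
E[Y] = -3 * E[T]
E[T] = (-2 + 1)/2 = -0.5
E[Y] = -3 * (-0.5) = 1.5

1.5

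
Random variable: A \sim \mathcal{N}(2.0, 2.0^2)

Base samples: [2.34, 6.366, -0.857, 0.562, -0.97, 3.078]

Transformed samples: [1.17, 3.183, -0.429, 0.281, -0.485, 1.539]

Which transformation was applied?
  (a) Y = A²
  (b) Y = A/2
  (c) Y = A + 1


Checking option (b) Y = A/2:
  A = 2.34 -> Y = 1.17 ✓
  A = 6.366 -> Y = 3.183 ✓
  A = -0.857 -> Y = -0.429 ✓
All samples match this transformation.

(b) A/2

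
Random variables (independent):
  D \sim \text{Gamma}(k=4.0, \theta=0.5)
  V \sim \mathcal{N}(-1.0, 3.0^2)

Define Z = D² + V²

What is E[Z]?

E[Z] = E[D²] + E[V²]
E[D²] = Var(D) + E[D]² = 1 + 4 = 5
E[V²] = Var(V) + E[V]² = 9 + 1 = 10
E[Z] = 5 + 10 = 15

15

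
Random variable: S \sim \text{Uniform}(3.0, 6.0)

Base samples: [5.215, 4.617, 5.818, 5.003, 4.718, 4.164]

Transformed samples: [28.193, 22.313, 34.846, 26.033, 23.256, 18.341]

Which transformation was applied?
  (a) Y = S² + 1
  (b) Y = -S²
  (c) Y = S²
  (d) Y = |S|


Checking option (a) Y = S² + 1:
  S = 5.215 -> Y = 28.193 ✓
  S = 4.617 -> Y = 22.313 ✓
  S = 5.818 -> Y = 34.846 ✓
All samples match this transformation.

(a) S² + 1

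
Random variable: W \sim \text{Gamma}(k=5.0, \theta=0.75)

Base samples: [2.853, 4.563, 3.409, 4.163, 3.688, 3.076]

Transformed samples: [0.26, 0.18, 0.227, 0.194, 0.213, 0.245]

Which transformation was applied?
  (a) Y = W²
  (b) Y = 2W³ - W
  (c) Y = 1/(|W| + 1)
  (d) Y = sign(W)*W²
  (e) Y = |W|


Checking option (c) Y = 1/(|W| + 1):
  W = 2.853 -> Y = 0.26 ✓
  W = 4.563 -> Y = 0.18 ✓
  W = 3.409 -> Y = 0.227 ✓
All samples match this transformation.

(c) 1/(|W| + 1)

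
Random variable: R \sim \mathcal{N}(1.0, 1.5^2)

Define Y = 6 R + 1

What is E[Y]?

For Y = 6R + 1:
E[Y] = 6 * E[R] + 1
E[R] = 1.0 = 1
E[Y] = 6 * 1 + 1 = 7

7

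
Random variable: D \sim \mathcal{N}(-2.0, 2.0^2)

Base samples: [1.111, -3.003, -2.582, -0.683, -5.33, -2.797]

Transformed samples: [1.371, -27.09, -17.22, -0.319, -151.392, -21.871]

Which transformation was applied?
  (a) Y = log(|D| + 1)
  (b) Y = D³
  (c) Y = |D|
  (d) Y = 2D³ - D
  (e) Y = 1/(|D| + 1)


Checking option (b) Y = D³:
  D = 1.111 -> Y = 1.371 ✓
  D = -3.003 -> Y = -27.09 ✓
  D = -2.582 -> Y = -17.22 ✓
All samples match this transformation.

(b) D³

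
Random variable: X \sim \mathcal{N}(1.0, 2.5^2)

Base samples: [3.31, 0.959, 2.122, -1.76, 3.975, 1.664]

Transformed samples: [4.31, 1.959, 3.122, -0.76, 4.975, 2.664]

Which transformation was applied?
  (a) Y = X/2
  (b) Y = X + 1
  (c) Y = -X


Checking option (b) Y = X + 1:
  X = 3.31 -> Y = 4.31 ✓
  X = 0.959 -> Y = 1.959 ✓
  X = 2.122 -> Y = 3.122 ✓
All samples match this transformation.

(b) X + 1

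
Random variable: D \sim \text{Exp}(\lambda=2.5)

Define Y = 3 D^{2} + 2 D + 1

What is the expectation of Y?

E[Y] = 3*E[D²] + 2*E[D] + 1
E[D] = 0.4
E[D²] = Var(D) + (E[D])² = 0.16 + 0.16 = 0.32
E[Y] = 3*0.32 + 2*0.4 + 1 = 2.76

2.76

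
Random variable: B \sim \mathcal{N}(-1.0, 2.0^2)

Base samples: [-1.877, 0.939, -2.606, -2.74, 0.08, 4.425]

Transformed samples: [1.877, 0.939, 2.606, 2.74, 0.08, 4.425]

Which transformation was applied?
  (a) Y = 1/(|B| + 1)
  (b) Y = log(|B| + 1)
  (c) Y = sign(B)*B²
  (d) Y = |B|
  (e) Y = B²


Checking option (d) Y = |B|:
  B = -1.877 -> Y = 1.877 ✓
  B = 0.939 -> Y = 0.939 ✓
  B = -2.606 -> Y = 2.606 ✓
All samples match this transformation.

(d) |B|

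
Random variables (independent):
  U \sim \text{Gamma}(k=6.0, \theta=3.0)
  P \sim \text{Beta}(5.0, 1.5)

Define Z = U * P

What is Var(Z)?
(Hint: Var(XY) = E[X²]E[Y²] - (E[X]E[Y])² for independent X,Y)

Var(XY) = E[X²]E[Y²] - (E[X]E[Y])²
E[U] = 18, Var(U) = 54
E[P] = 0.76923077, Var(P) = 0.023668639
E[U²] = 54 + 18² = 378
E[P²] = 0.023668639 + 0.76923077² = 0.61538462
Var(Z) = 378*0.61538462 - (18*0.76923077)²
= 232.61538 - 191.71598 = 40.899408

40.899408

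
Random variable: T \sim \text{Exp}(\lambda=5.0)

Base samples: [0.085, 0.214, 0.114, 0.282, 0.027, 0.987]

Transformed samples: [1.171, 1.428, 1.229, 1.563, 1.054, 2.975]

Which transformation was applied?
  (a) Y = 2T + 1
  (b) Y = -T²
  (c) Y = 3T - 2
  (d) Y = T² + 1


Checking option (a) Y = 2T + 1:
  T = 0.085 -> Y = 1.171 ✓
  T = 0.214 -> Y = 1.428 ✓
  T = 0.114 -> Y = 1.229 ✓
All samples match this transformation.

(a) 2T + 1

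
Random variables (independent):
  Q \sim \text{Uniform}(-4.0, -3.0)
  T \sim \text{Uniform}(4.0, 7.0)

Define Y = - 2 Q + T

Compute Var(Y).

For independent RVs: Var(aX + bY) = a²Var(X) + b²Var(Y)
Var(Q) = 0.083333333
Var(T) = 0.75
Var(Y) = (-2)²*0.083333333 + 1²*0.75
= 4*0.083333333 + 1*0.75 = 1.0833333

1.0833333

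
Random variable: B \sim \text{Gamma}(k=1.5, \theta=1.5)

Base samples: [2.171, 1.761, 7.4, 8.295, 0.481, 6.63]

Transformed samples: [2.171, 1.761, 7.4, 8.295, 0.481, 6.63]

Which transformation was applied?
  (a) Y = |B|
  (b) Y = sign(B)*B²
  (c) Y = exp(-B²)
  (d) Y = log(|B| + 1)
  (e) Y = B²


Checking option (a) Y = |B|:
  B = 2.171 -> Y = 2.171 ✓
  B = 1.761 -> Y = 1.761 ✓
  B = 7.4 -> Y = 7.4 ✓
All samples match this transformation.

(a) |B|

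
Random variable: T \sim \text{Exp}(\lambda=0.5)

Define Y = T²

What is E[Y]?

Using E[X²] = Var(X) + (E[X])²:
E[T] = 2
Var(T) = 1/0.5^2 = 4
E[T²] = 4 + 2² = 4 + 4 = 8

8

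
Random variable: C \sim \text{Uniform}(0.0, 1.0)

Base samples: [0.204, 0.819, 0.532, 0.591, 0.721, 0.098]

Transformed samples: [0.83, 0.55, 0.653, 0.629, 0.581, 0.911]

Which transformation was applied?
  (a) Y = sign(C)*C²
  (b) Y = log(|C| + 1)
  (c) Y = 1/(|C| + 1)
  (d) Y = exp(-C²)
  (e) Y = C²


Checking option (c) Y = 1/(|C| + 1):
  C = 0.204 -> Y = 0.83 ✓
  C = 0.819 -> Y = 0.55 ✓
  C = 0.532 -> Y = 0.653 ✓
All samples match this transformation.

(c) 1/(|C| + 1)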